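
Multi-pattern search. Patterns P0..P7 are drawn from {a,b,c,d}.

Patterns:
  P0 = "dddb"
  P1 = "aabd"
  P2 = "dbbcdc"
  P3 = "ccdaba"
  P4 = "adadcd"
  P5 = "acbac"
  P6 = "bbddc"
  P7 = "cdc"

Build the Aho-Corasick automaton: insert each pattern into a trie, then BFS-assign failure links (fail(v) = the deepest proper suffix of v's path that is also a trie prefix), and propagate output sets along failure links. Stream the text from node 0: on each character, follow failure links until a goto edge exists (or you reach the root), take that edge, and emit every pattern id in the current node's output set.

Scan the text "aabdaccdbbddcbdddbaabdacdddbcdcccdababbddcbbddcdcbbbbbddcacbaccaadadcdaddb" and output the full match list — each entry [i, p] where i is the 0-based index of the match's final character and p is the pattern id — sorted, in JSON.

Build:
Trie (insert patterns):
  n0 'ε': a→5 b→29 c→14 d→1
  n1 'd': b→9 d→2
  n2 'dd': d→3
  n3 'ddd': b→4
  n4 'dddb': ·  [P0 ends]
  n5 'a': a→6 c→25 d→20
  n6 'aa': b→7
  n7 'aab': d→8
  n8 'aabd': ·  [P1 ends]
  n9 'db': b→10
  n10 'dbb': c→11
  n11 'dbbc': d→12
  n12 'dbbcd': c→13
  n13 'dbbcdc': ·  [P2 ends]
  n14 'c': c→15 d→34
  n15 'cc': d→16
  n16 'ccd': a→17
  n17 'ccda': b→18
  n18 'ccdab': a→19
  n19 'ccdaba': ·  [P3 ends]
  n20 'ad': a→21
  n21 'ada': d→22
  n22 'adad': c→23
  n23 'adadc': d→24
  n24 'adadcd': ·  [P4 ends]
  n25 'ac': b→26
  n26 'acb': a→27
  n27 'acba': c→28
  n28 'acbac': ·  [P5 ends]
  n29 'b': b→30
  n30 'bb': d→31
  n31 'bbd': d→32
  n32 'bbdd': c→33
  n33 'bbddc': ·  [P6 ends]
  n34 'cd': c→35
  n35 'cdc': ·  [P7 ends]

BFS fail/out derivation:
  fail(1) 'd': from fail(0)=0 chase 'd': 0 ⇒ 0;  out=∅∪out(0)=∅
  fail(5) 'a': from fail(0)=0 chase 'a': 0 ⇒ 0;  out=∅∪out(0)=∅
  fail(14) 'c': from fail(0)=0 chase 'c': 0 ⇒ 0;  out=∅∪out(0)=∅
  fail(29) 'b': from fail(0)=0 chase 'b': 0 ⇒ 0;  out=∅∪out(0)=∅
  fail(2) 'dd': from fail(1)=0 chase 'd': 0 ⇒ 1;  out=∅∪out(1)=∅
  fail(6) 'aa': from fail(5)=0 chase 'a': 0 ⇒ 5;  out=∅∪out(5)=∅
  fail(9) 'db': from fail(1)=0 chase 'b': 0 ⇒ 29;  out=∅∪out(29)=∅
  fail(15) 'cc': from fail(14)=0 chase 'c': 0 ⇒ 14;  out=∅∪out(14)=∅
  fail(20) 'ad': from fail(5)=0 chase 'd': 0 ⇒ 1;  out=∅∪out(1)=∅
  fail(25) 'ac': from fail(5)=0 chase 'c': 0 ⇒ 14;  out=∅∪out(14)=∅
  fail(30) 'bb': from fail(29)=0 chase 'b': 0 ⇒ 29;  out=∅∪out(29)=∅
  fail(34) 'cd': from fail(14)=0 chase 'd': 0 ⇒ 1;  out=∅∪out(1)=∅
  fail(3) 'ddd': from fail(2)=1 chase 'd': 1 ⇒ 2;  out=∅∪out(2)=∅
  fail(7) 'aab': from fail(6)=5 chase 'b': 5→0 ⇒ 29;  out=∅∪out(29)=∅
  fail(10) 'dbb': from fail(9)=29 chase 'b': 29 ⇒ 30;  out=∅∪out(30)=∅
  fail(16) 'ccd': from fail(15)=14 chase 'd': 14 ⇒ 34;  out=∅∪out(34)=∅
  fail(21) 'ada': from fail(20)=1 chase 'a': 1→0 ⇒ 5;  out=∅∪out(5)=∅
  fail(26) 'acb': from fail(25)=14 chase 'b': 14→0 ⇒ 29;  out=∅∪out(29)=∅
  fail(31) 'bbd': from fail(30)=29 chase 'd': 29→0 ⇒ 1;  out=∅∪out(1)=∅
  fail(35) 'cdc': from fail(34)=1 chase 'c': 1→0 ⇒ 14;  out={7}∪out(14)={7}
  fail(4) 'dddb': from fail(3)=2 chase 'b': 2→1 ⇒ 9;  out={0}∪out(9)={0}
  fail(8) 'aabd': from fail(7)=29 chase 'd': 29→0 ⇒ 1;  out={1}∪out(1)={1}
  fail(11) 'dbbc': from fail(10)=30 chase 'c': 30→29→0 ⇒ 14;  out=∅∪out(14)=∅
  fail(17) 'ccda': from fail(16)=34 chase 'a': 34→1→0 ⇒ 5;  out=∅∪out(5)=∅
  fail(22) 'adad': from fail(21)=5 chase 'd': 5 ⇒ 20;  out=∅∪out(20)=∅
  fail(27) 'acba': from fail(26)=29 chase 'a': 29→0 ⇒ 5;  out=∅∪out(5)=∅
  fail(32) 'bbdd': from fail(31)=1 chase 'd': 1 ⇒ 2;  out=∅∪out(2)=∅
  fail(12) 'dbbcd': from fail(11)=14 chase 'd': 14 ⇒ 34;  out=∅∪out(34)=∅
  fail(18) 'ccdab': from fail(17)=5 chase 'b': 5→0 ⇒ 29;  out=∅∪out(29)=∅
  fail(23) 'adadc': from fail(22)=20 chase 'c': 20→1→0 ⇒ 14;  out=∅∪out(14)=∅
  fail(28) 'acbac': from fail(27)=5 chase 'c': 5 ⇒ 25;  out={5}∪out(25)={5}
  fail(33) 'bbddc': from fail(32)=2 chase 'c': 2→1→0 ⇒ 14;  out={6}∪out(14)={6}
  fail(13) 'dbbcdc': from fail(12)=34 chase 'c': 34 ⇒ 35;  out={2}∪out(35)={2,7}
  fail(19) 'ccdaba': from fail(18)=29 chase 'a': 29→0 ⇒ 5;  out={3}∪out(5)={3}
  fail(24) 'adadcd': from fail(23)=14 chase 'd': 14 ⇒ 34;  out={4}∪out(34)={4}

Run:
i=0 'a': node 0→5
i=1 'a': node 5→6
i=2 'b': node 6→7
i=3 'd': node 7→8  ** P1@[0:3]
i=4 'a': node 8→5 (via fail)
i=5 'c': node 5→25
i=6 'c': node 25→15 (via fail)
i=7 'd': node 15→16
i=8 'b': node 16→9 (via fail)
i=9 'b': node 9→10
i=10 'd': node 10→31 (via fail)
i=11 'd': node 31→32
i=12 'c': node 32→33  ** P6@[8:12]
i=13 'b': node 33→29 (via fail)
i=14 'd': node 29→1 (via fail)
i=15 'd': node 1→2
i=16 'd': node 2→3
i=17 'b': node 3→4  ** P0@[14:17]
i=18 'a': node 4→5 (via fail)
i=19 'a': node 5→6
i=20 'b': node 6→7
i=21 'd': node 7→8  ** P1@[18:21]
i=22 'a': node 8→5 (via fail)
i=23 'c': node 5→25
i=24 'd': node 25→34 (via fail)
i=25 'd': node 34→2 (via fail)
i=26 'd': node 2→3
i=27 'b': node 3→4  ** P0@[24:27]
i=28 'c': node 4→14 (via fail)
i=29 'd': node 14→34
i=30 'c': node 34→35  ** P7@[28:30]
i=31 'c': node 35→15 (via fail)
i=32 'c': node 15→15 (via fail)
i=33 'd': node 15→16
i=34 'a': node 16→17
i=35 'b': node 17→18
i=36 'a': node 18→19  ** P3@[31:36]
i=37 'b': node 19→29 (via fail)
i=38 'b': node 29→30
i=39 'd': node 30→31
i=40 'd': node 31→32
i=41 'c': node 32→33  ** P6@[37:41]
i=42 'b': node 33→29 (via fail)
i=43 'b': node 29→30
i=44 'd': node 30→31
i=45 'd': node 31→32
i=46 'c': node 32→33  ** P6@[42:46]
i=47 'd': node 33→34 (via fail)
i=48 'c': node 34→35  ** P7@[46:48]
i=49 'b': node 35→29 (via fail)
i=50 'b': node 29→30
i=51 'b': node 30→30 (via fail)
i=52 'b': node 30→30 (via fail)
i=53 'b': node 30→30 (via fail)
i=54 'd': node 30→31
i=55 'd': node 31→32
i=56 'c': node 32→33  ** P6@[52:56]
i=57 'a': node 33→5 (via fail)
i=58 'c': node 5→25
i=59 'b': node 25→26
i=60 'a': node 26→27
i=61 'c': node 27→28  ** P5@[57:61]
i=62 'c': node 28→15 (via fail)
i=63 'a': node 15→5 (via fail)
i=64 'a': node 5→6
i=65 'd': node 6→20 (via fail)
i=66 'a': node 20→21
i=67 'd': node 21→22
i=68 'c': node 22→23
i=69 'd': node 23→24  ** P4@[64:69]
i=70 'a': node 24→5 (via fail)
i=71 'd': node 5→20
i=72 'd': node 20→2 (via fail)
i=73 'b': node 2→9 (via fail)

Result: [[3,1],[12,6],[17,0],[21,1],[27,0],[30,7],[36,3],[41,6],[46,6],[48,7],[56,6],[61,5],[69,4]]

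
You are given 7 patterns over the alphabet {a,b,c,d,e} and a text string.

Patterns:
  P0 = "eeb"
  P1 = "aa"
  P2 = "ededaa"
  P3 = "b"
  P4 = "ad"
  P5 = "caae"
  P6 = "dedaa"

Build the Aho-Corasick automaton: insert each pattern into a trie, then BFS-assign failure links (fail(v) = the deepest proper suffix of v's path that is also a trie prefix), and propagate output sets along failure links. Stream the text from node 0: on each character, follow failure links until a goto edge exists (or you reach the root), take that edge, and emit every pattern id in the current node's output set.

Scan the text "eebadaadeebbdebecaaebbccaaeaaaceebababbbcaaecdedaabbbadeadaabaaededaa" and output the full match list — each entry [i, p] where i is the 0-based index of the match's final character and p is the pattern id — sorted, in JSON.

Build automaton:
Trie nodes:
  0='ε' goto a→4 b→11 c→13 d→17 e→1
  1='e' goto d→6 e→2
  2='ee' goto b→3
  3='eeb' goto ·  [P0 ends]
  4='a' goto a→5 d→12
  5='aa' goto ·  [P1 ends]
  6='ed' goto e→7
  7='ede' goto d→8
  8='eded' goto a→9
  9='ededa' goto a→10
  10='ededaa' goto ·  [P2 ends]
  11='b' goto ·  [P3 ends]
  12='ad' goto ·  [P4 ends]
  13='c' goto a→14
  14='ca' goto a→15
  15='caa' goto e→16
  16='caae' goto ·  [P5 ends]
  17='d' goto e→18
  18='de' goto d→19
  19='ded' goto a→20
  20='deda' goto a→21
  21='dedaa' goto ·  [P6 ends]

BFS fail/out derivation:
  fail(1) 'e': from fail(0)=0 chase 'e': 0 ⇒ 0;  out=∅∪out(0)=∅
  fail(4) 'a': from fail(0)=0 chase 'a': 0 ⇒ 0;  out=∅∪out(0)=∅
  fail(11) 'b': from fail(0)=0 chase 'b': 0 ⇒ 0;  out={3}∪out(0)={3}
  fail(13) 'c': from fail(0)=0 chase 'c': 0 ⇒ 0;  out=∅∪out(0)=∅
  fail(17) 'd': from fail(0)=0 chase 'd': 0 ⇒ 0;  out=∅∪out(0)=∅
  fail(2) 'ee': from fail(1)=0 chase 'e': 0 ⇒ 1;  out=∅∪out(1)=∅
  fail(5) 'aa': from fail(4)=0 chase 'a': 0 ⇒ 4;  out={1}∪out(4)={1}
  fail(6) 'ed': from fail(1)=0 chase 'd': 0 ⇒ 17;  out=∅∪out(17)=∅
  fail(12) 'ad': from fail(4)=0 chase 'd': 0 ⇒ 17;  out={4}∪out(17)={4}
  fail(14) 'ca': from fail(13)=0 chase 'a': 0 ⇒ 4;  out=∅∪out(4)=∅
  fail(18) 'de': from fail(17)=0 chase 'e': 0 ⇒ 1;  out=∅∪out(1)=∅
  fail(3) 'eeb': from fail(2)=1 chase 'b': 1→0 ⇒ 11;  out={0}∪out(11)={0,3}
  fail(7) 'ede': from fail(6)=17 chase 'e': 17 ⇒ 18;  out=∅∪out(18)=∅
  fail(15) 'caa': from fail(14)=4 chase 'a': 4 ⇒ 5;  out=∅∪out(5)={1}
  fail(19) 'ded': from fail(18)=1 chase 'd': 1 ⇒ 6;  out=∅∪out(6)=∅
  fail(8) 'eded': from fail(7)=18 chase 'd': 18 ⇒ 19;  out=∅∪out(19)=∅
  fail(16) 'caae': from fail(15)=5 chase 'e': 5→4→0 ⇒ 1;  out={5}∪out(1)={5}
  fail(20) 'deda': from fail(19)=6 chase 'a': 6→17→0 ⇒ 4;  out=∅∪out(4)=∅
  fail(9) 'ededa': from fail(8)=19 chase 'a': 19 ⇒ 20;  out=∅∪out(20)=∅
  fail(21) 'dedaa': from fail(20)=4 chase 'a': 4 ⇒ 5;  out={6}∪out(5)={1,6}
  fail(10) 'ededaa': from fail(9)=20 chase 'a': 20 ⇒ 21;  out={2}∪out(21)={1,2,6}

Scan:
[0] read 'e'  n0⇒n1
[1] read 'e'  n1⇒n2
[2] read 'b'  n2⇒n3  → match P0@[0:2],P3@[2:2]
[3] read 'a'  n3⇒n4 ·f
[4] read 'd'  n4⇒n12  → match P4@[3:4]
[5] read 'a'  n12⇒n4 ·f
[6] read 'a'  n4⇒n5  → match P1@[5:6]
[7] read 'd'  n5⇒n12 ·f  → match P4@[6:7]
[8] read 'e'  n12⇒n18 ·f
[9] read 'e'  n18⇒n2 ·f
[10] read 'b'  n2⇒n3  → match P0@[8:10],P3@[10:10]
[11] read 'b'  n3⇒n11 ·f  → match P3@[11:11]
[12] read 'd'  n11⇒n17 ·f
[13] read 'e'  n17⇒n18
[14] read 'b'  n18⇒n11 ·f  → match P3@[14:14]
[15] read 'e'  n11⇒n1 ·f
[16] read 'c'  n1⇒n13 ·f
[17] read 'a'  n13⇒n14
[18] read 'a'  n14⇒n15  → match P1@[17:18]
[19] read 'e'  n15⇒n16  → match P5@[16:19]
[20] read 'b'  n16⇒n11 ·f  → match P3@[20:20]
[21] read 'b'  n11⇒n11 ·f  → match P3@[21:21]
[22] read 'c'  n11⇒n13 ·f
[23] read 'c'  n13⇒n13 ·f
[24] read 'a'  n13⇒n14
[25] read 'a'  n14⇒n15  → match P1@[24:25]
[26] read 'e'  n15⇒n16  → match P5@[23:26]
[27] read 'a'  n16⇒n4 ·f
[28] read 'a'  n4⇒n5  → match P1@[27:28]
[29] read 'a'  n5⇒n5 ·f  → match P1@[28:29]
[30] read 'c'  n5⇒n13 ·f
[31] read 'e'  n13⇒n1 ·f
[32] read 'e'  n1⇒n2
[33] read 'b'  n2⇒n3  → match P0@[31:33],P3@[33:33]
[34] read 'a'  n3⇒n4 ·f
[35] read 'b'  n4⇒n11 ·f  → match P3@[35:35]
[36] read 'a'  n11⇒n4 ·f
[37] read 'b'  n4⇒n11 ·f  → match P3@[37:37]
[38] read 'b'  n11⇒n11 ·f  → match P3@[38:38]
[39] read 'b'  n11⇒n11 ·f  → match P3@[39:39]
[40] read 'c'  n11⇒n13 ·f
[41] read 'a'  n13⇒n14
[42] read 'a'  n14⇒n15  → match P1@[41:42]
[43] read 'e'  n15⇒n16  → match P5@[40:43]
[44] read 'c'  n16⇒n13 ·f
[45] read 'd'  n13⇒n17 ·f
[46] read 'e'  n17⇒n18
[47] read 'd'  n18⇒n19
[48] read 'a'  n19⇒n20
[49] read 'a'  n20⇒n21  → match P1@[48:49],P6@[45:49]
[50] read 'b'  n21⇒n11 ·f  → match P3@[50:50]
[51] read 'b'  n11⇒n11 ·f  → match P3@[51:51]
[52] read 'b'  n11⇒n11 ·f  → match P3@[52:52]
[53] read 'a'  n11⇒n4 ·f
[54] read 'd'  n4⇒n12  → match P4@[53:54]
[55] read 'e'  n12⇒n18 ·f
[56] read 'a'  n18⇒n4 ·f
[57] read 'd'  n4⇒n12  → match P4@[56:57]
[58] read 'a'  n12⇒n4 ·f
[59] read 'a'  n4⇒n5  → match P1@[58:59]
[60] read 'b'  n5⇒n11 ·f  → match P3@[60:60]
[61] read 'a'  n11⇒n4 ·f
[62] read 'a'  n4⇒n5  → match P1@[61:62]
[63] read 'e'  n5⇒n1 ·f
[64] read 'd'  n1⇒n6
[65] read 'e'  n6⇒n7
[66] read 'd'  n7⇒n8
[67] read 'a'  n8⇒n9
[68] read 'a'  n9⇒n10  → match P1@[67:68],P2@[63:68],P6@[64:68]

Matches: [[2,0],[2,3],[4,4],[6,1],[7,4],[10,0],[10,3],[11,3],[14,3],[18,1],[19,5],[20,3],[21,3],[25,1],[26,5],[28,1],[29,1],[33,0],[33,3],[35,3],[37,3],[38,3],[39,3],[42,1],[43,5],[49,1],[49,6],[50,3],[51,3],[52,3],[54,4],[57,4],[59,1],[60,3],[62,1],[68,1],[68,2],[68,6]]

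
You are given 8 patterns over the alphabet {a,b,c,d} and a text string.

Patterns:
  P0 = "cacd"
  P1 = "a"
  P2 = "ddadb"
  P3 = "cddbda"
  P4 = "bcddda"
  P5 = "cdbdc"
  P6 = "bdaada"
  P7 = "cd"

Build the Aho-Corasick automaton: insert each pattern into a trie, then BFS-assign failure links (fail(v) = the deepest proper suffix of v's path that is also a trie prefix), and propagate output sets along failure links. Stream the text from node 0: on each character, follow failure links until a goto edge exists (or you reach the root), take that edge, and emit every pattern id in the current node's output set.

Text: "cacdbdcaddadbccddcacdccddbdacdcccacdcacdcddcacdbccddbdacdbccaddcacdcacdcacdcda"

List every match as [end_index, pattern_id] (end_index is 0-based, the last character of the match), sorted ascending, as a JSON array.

Build:
Trie nodes:
  0='ε' goto a→5 b→16 c→1 d→6
  1='c' goto a→2 d→11
  2='ca' goto c→3
  3='cac' goto d→4
  4='cacd' goto ·  ←P0
  5='a' goto ·  ←P1
  6='d' goto d→7
  7='dd' goto a→8
  8='dda' goto d→9
  9='ddad' goto b→10
  10='ddadb' goto ·  ←P2
  11='cd' goto b→22 d→12  ←P7
  12='cdd' goto b→13
  13='cddb' goto d→14
  14='cddbd' goto a→15
  15='cddbda' goto ·  ←P3
  16='b' goto c→17 d→25
  17='bc' goto d→18
  18='bcd' goto d→19
  19='bcdd' goto d→20
  20='bcddd' goto a→21
  21='bcddda' goto ·  ←P4
  22='cdb' goto d→23
  23='cdbd' goto c→24
  24='cdbdc' goto ·  ←P5
  25='bd' goto a→26
  26='bda' goto a→27
  27='bdaa' goto d→28
  28='bdaad' goto a→29
  29='bdaada' goto ·  ←P6

Failure links (BFS by depth):
  n1('c'): parent n0 fail=0; on 'c' 0 → fail=0;  out ∅∪∅=∅
  n5('a'): parent n0 fail=0; on 'a' 0 → fail=0;  out {1}∪∅={1}
  n6('d'): parent n0 fail=0; on 'd' 0 → fail=0;  out ∅∪∅=∅
  n16('b'): parent n0 fail=0; on 'b' 0 → fail=0;  out ∅∪∅=∅
  n2('ca'): parent n1 fail=0; on 'a' 0 → fail=5;  out ∅∪{1}={1}
  n7('dd'): parent n6 fail=0; on 'd' 0 → fail=6;  out ∅∪∅=∅
  n11('cd'): parent n1 fail=0; on 'd' 0 → fail=6;  out {7}∪∅={7}
  n17('bc'): parent n16 fail=0; on 'c' 0 → fail=1;  out ∅∪∅=∅
  n25('bd'): parent n16 fail=0; on 'd' 0 → fail=6;  out ∅∪∅=∅
  n3('cac'): parent n2 fail=5; on 'c' 5→0 → fail=1;  out ∅∪∅=∅
  n8('dda'): parent n7 fail=6; on 'a' 6→0 → fail=5;  out ∅∪{1}={1}
  n12('cdd'): parent n11 fail=6; on 'd' 6 → fail=7;  out ∅∪∅=∅
  n18('bcd'): parent n17 fail=1; on 'd' 1 → fail=11;  out ∅∪{7}={7}
  n22('cdb'): parent n11 fail=6; on 'b' 6→0 → fail=16;  out ∅∪∅=∅
  n26('bda'): parent n25 fail=6; on 'a' 6→0 → fail=5;  out ∅∪{1}={1}
  n4('cacd'): parent n3 fail=1; on 'd' 1 → fail=11;  out {0}∪{7}={0,7}
  n9('ddad'): parent n8 fail=5; on 'd' 5→0 → fail=6;  out ∅∪∅=∅
  n13('cddb'): parent n12 fail=7; on 'b' 7→6→0 → fail=16;  out ∅∪∅=∅
  n19('bcdd'): parent n18 fail=11; on 'd' 11 → fail=12;  out ∅∪∅=∅
  n23('cdbd'): parent n22 fail=16; on 'd' 16 → fail=25;  out ∅∪∅=∅
  n27('bdaa'): parent n26 fail=5; on 'a' 5→0 → fail=5;  out ∅∪{1}={1}
  n10('ddadb'): parent n9 fail=6; on 'b' 6→0 → fail=16;  out {2}∪∅={2}
  n14('cddbd'): parent n13 fail=16; on 'd' 16 → fail=25;  out ∅∪∅=∅
  n20('bcddd'): parent n19 fail=12; on 'd' 12→7→6 → fail=7;  out ∅∪∅=∅
  n24('cdbdc'): parent n23 fail=25; on 'c' 25→6→0 → fail=1;  out {5}∪∅={5}
  n28('bdaad'): parent n27 fail=5; on 'd' 5→0 → fail=6;  out ∅∪∅=∅
  n15('cddbda'): parent n14 fail=25; on 'a' 25 → fail=26;  out {3}∪{1}={1,3}
  n21('bcddda'): parent n20 fail=7; on 'a' 7 → fail=8;  out {4}∪{1}={1,4}
  n29('bdaada'): parent n28 fail=6; on 'a' 6→0 → fail=5;  out {6}∪{1}={1,6}

Run:
[0] read 'c'  n0⇒n1
[1] read 'a'  n1⇒n2  emit P1@[1:1]
[2] read 'c'  n2⇒n3
[3] read 'd'  n3⇒n4  emit P0@[0:3],P7@[2:3]
[4] read 'b'  n4⇒n22 ·f
[5] read 'd'  n22⇒n23
[6] read 'c'  n23⇒n24  emit P5@[2:6]
[7] read 'a'  n24⇒n2 ·f  emit P1@[7:7]
[8] read 'd'  n2⇒n6 ·f
[9] read 'd'  n6⇒n7
[10] read 'a'  n7⇒n8  emit P1@[10:10]
[11] read 'd'  n8⇒n9
[12] read 'b'  n9⇒n10  emit P2@[8:12]
[13] read 'c'  n10⇒n17 ·f
[14] read 'c'  n17⇒n1 ·f
[15] read 'd'  n1⇒n11  emit P7@[14:15]
[16] read 'd'  n11⇒n12
[17] read 'c'  n12⇒n1 ·f
[18] read 'a'  n1⇒n2  emit P1@[18:18]
[19] read 'c'  n2⇒n3
[20] read 'd'  n3⇒n4  emit P0@[17:20],P7@[19:20]
[21] read 'c'  n4⇒n1 ·f
[22] read 'c'  n1⇒n1 ·f
[23] read 'd'  n1⇒n11  emit P7@[22:23]
[24] read 'd'  n11⇒n12
[25] read 'b'  n12⇒n13
[26] read 'd'  n13⇒n14
[27] read 'a'  n14⇒n15  emit P1@[27:27],P3@[22:27]
[28] read 'c'  n15⇒n1 ·f
[29] read 'd'  n1⇒n11  emit P7@[28:29]
[30] read 'c'  n11⇒n1 ·f
[31] read 'c'  n1⇒n1 ·f
[32] read 'c'  n1⇒n1 ·f
[33] read 'a'  n1⇒n2  emit P1@[33:33]
[34] read 'c'  n2⇒n3
[35] read 'd'  n3⇒n4  emit P0@[32:35],P7@[34:35]
[36] read 'c'  n4⇒n1 ·f
[37] read 'a'  n1⇒n2  emit P1@[37:37]
[38] read 'c'  n2⇒n3
[39] read 'd'  n3⇒n4  emit P0@[36:39],P7@[38:39]
[40] read 'c'  n4⇒n1 ·f
[41] read 'd'  n1⇒n11  emit P7@[40:41]
[42] read 'd'  n11⇒n12
[43] read 'c'  n12⇒n1 ·f
[44] read 'a'  n1⇒n2  emit P1@[44:44]
[45] read 'c'  n2⇒n3
[46] read 'd'  n3⇒n4  emit P0@[43:46],P7@[45:46]
[47] read 'b'  n4⇒n22 ·f
[48] read 'c'  n22⇒n17 ·f
[49] read 'c'  n17⇒n1 ·f
[50] read 'd'  n1⇒n11  emit P7@[49:50]
[51] read 'd'  n11⇒n12
[52] read 'b'  n12⇒n13
[53] read 'd'  n13⇒n14
[54] read 'a'  n14⇒n15  emit P1@[54:54],P3@[49:54]
[55] read 'c'  n15⇒n1 ·f
[56] read 'd'  n1⇒n11  emit P7@[55:56]
[57] read 'b'  n11⇒n22
[58] read 'c'  n22⇒n17 ·f
[59] read 'c'  n17⇒n1 ·f
[60] read 'a'  n1⇒n2  emit P1@[60:60]
[61] read 'd'  n2⇒n6 ·f
[62] read 'd'  n6⇒n7
[63] read 'c'  n7⇒n1 ·f
[64] read 'a'  n1⇒n2  emit P1@[64:64]
[65] read 'c'  n2⇒n3
[66] read 'd'  n3⇒n4  emit P0@[63:66],P7@[65:66]
[67] read 'c'  n4⇒n1 ·f
[68] read 'a'  n1⇒n2  emit P1@[68:68]
[69] read 'c'  n2⇒n3
[70] read 'd'  n3⇒n4  emit P0@[67:70],P7@[69:70]
[71] read 'c'  n4⇒n1 ·f
[72] read 'a'  n1⇒n2  emit P1@[72:72]
[73] read 'c'  n2⇒n3
[74] read 'd'  n3⇒n4  emit P0@[71:74],P7@[73:74]
[75] read 'c'  n4⇒n1 ·f
[76] read 'd'  n1⇒n11  emit P7@[75:76]
[77] read 'a'  n11⇒n5 ·f  emit P1@[77:77]

Matches: [[1,1],[3,0],[3,7],[6,5],[7,1],[10,1],[12,2],[15,7],[18,1],[20,0],[20,7],[23,7],[27,1],[27,3],[29,7],[33,1],[35,0],[35,7],[37,1],[39,0],[39,7],[41,7],[44,1],[46,0],[46,7],[50,7],[54,1],[54,3],[56,7],[60,1],[64,1],[66,0],[66,7],[68,1],[70,0],[70,7],[72,1],[74,0],[74,7],[76,7],[77,1]]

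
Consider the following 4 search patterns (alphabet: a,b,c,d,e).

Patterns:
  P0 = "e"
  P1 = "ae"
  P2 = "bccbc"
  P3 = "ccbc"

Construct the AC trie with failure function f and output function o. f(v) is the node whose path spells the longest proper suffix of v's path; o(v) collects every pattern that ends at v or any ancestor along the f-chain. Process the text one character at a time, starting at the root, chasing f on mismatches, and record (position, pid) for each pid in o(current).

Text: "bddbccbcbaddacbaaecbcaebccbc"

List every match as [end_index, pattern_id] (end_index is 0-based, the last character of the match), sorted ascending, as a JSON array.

Build:
Trie nodes:
  0='ε' goto a→2 b→4 c→9 e→1
  1='e' goto ·  [P0 ends]
  2='a' goto e→3
  3='ae' goto ·  [P1 ends]
  4='b' goto c→5
  5='bc' goto c→6
  6='bcc' goto b→7
  7='bccb' goto c→8
  8='bccbc' goto ·  [P2 ends]
  9='c' goto c→10
  10='cc' goto b→11
  11='ccb' goto c→12
  12='ccbc' goto ·  [P3 ends]

BFS fail/out derivation:
  fail(1) 'e': from fail(0)=0 chase 'e': 0 ⇒ 0;  out={0}∪out(0)={0}
  fail(2) 'a': from fail(0)=0 chase 'a': 0 ⇒ 0;  out=∅∪out(0)=∅
  fail(4) 'b': from fail(0)=0 chase 'b': 0 ⇒ 0;  out=∅∪out(0)=∅
  fail(9) 'c': from fail(0)=0 chase 'c': 0 ⇒ 0;  out=∅∪out(0)=∅
  fail(3) 'ae': from fail(2)=0 chase 'e': 0 ⇒ 1;  out={1}∪out(1)={0,1}
  fail(5) 'bc': from fail(4)=0 chase 'c': 0 ⇒ 9;  out=∅∪out(9)=∅
  fail(10) 'cc': from fail(9)=0 chase 'c': 0 ⇒ 9;  out=∅∪out(9)=∅
  fail(6) 'bcc': from fail(5)=9 chase 'c': 9 ⇒ 10;  out=∅∪out(10)=∅
  fail(11) 'ccb': from fail(10)=9 chase 'b': 9→0 ⇒ 4;  out=∅∪out(4)=∅
  fail(7) 'bccb': from fail(6)=10 chase 'b': 10 ⇒ 11;  out=∅∪out(11)=∅
  fail(12) 'ccbc': from fail(11)=4 chase 'c': 4 ⇒ 5;  out={3}∪out(5)={3}
  fail(8) 'bccbc': from fail(7)=11 chase 'c': 11 ⇒ 12;  out={2}∪out(12)={2,3}

Scan:
pos 0 'b': at 4
pos 1 'd': at 0 ·f
pos 2 'd': at 0
pos 3 'b': at 4
pos 4 'c': at 5
pos 5 'c': at 6
pos 6 'b': at 7
pos 7 'c': at 8  ** P2@[3:7],P3@[4:7]
pos 8 'b': at 4 ·f
pos 9 'a': at 2 ·f
pos 10 'd': at 0 ·f
pos 11 'd': at 0
pos 12 'a': at 2
pos 13 'c': at 9 ·f
pos 14 'b': at 4 ·f
pos 15 'a': at 2 ·f
pos 16 'a': at 2 ·f
pos 17 'e': at 3  ** P0@[17:17],P1@[16:17]
pos 18 'c': at 9 ·f
pos 19 'b': at 4 ·f
pos 20 'c': at 5
pos 21 'a': at 2 ·f
pos 22 'e': at 3  ** P0@[22:22],P1@[21:22]
pos 23 'b': at 4 ·f
pos 24 'c': at 5
pos 25 'c': at 6
pos 26 'b': at 7
pos 27 'c': at 8  ** P2@[23:27],P3@[24:27]

Matches: [[7,2],[7,3],[17,0],[17,1],[22,0],[22,1],[27,2],[27,3]]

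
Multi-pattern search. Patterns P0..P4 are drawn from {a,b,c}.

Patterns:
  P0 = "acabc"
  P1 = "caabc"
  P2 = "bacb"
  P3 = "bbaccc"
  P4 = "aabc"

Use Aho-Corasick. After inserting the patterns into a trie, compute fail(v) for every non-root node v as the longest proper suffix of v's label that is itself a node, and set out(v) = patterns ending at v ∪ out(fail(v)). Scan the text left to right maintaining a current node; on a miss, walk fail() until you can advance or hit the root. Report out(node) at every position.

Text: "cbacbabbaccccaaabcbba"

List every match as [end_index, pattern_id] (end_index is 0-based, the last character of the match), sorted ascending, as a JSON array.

Construct AC machine:
Trie (insert patterns):
  n0 'ε': a→1 b→11 c→6
  n1 'a': a→20 c→2
  n2 'ac': a→3
  n3 'aca': b→4
  n4 'acab': c→5
  n5 'acabc': ·  ←P0
  n6 'c': a→7
  n7 'ca': a→8
  n8 'caa': b→9
  n9 'caab': c→10
  n10 'caabc': ·  ←P1
  n11 'b': a→12 b→15
  n12 'ba': c→13
  n13 'bac': b→14
  n14 'bacb': ·  ←P2
  n15 'bb': a→16
  n16 'bba': c→17
  n17 'bbac': c→18
  n18 'bbacc': c→19
  n19 'bbaccc': ·  ←P3
  n20 'aa': b→21
  n21 'aab': c→22
  n22 'aabc': ·  ←P4

Failure links (BFS by depth):
  fail(1) 'a': from fail(0)=0 chase 'a': 0 ⇒ 0;  out=∅∪out(0)=∅
  fail(6) 'c': from fail(0)=0 chase 'c': 0 ⇒ 0;  out=∅∪out(0)=∅
  fail(11) 'b': from fail(0)=0 chase 'b': 0 ⇒ 0;  out=∅∪out(0)=∅
  fail(2) 'ac': from fail(1)=0 chase 'c': 0 ⇒ 6;  out=∅∪out(6)=∅
  fail(7) 'ca': from fail(6)=0 chase 'a': 0 ⇒ 1;  out=∅∪out(1)=∅
  fail(12) 'ba': from fail(11)=0 chase 'a': 0 ⇒ 1;  out=∅∪out(1)=∅
  fail(15) 'bb': from fail(11)=0 chase 'b': 0 ⇒ 11;  out=∅∪out(11)=∅
  fail(20) 'aa': from fail(1)=0 chase 'a': 0 ⇒ 1;  out=∅∪out(1)=∅
  fail(3) 'aca': from fail(2)=6 chase 'a': 6 ⇒ 7;  out=∅∪out(7)=∅
  fail(8) 'caa': from fail(7)=1 chase 'a': 1 ⇒ 20;  out=∅∪out(20)=∅
  fail(13) 'bac': from fail(12)=1 chase 'c': 1 ⇒ 2;  out=∅∪out(2)=∅
  fail(16) 'bba': from fail(15)=11 chase 'a': 11 ⇒ 12;  out=∅∪out(12)=∅
  fail(21) 'aab': from fail(20)=1 chase 'b': 1→0 ⇒ 11;  out=∅∪out(11)=∅
  fail(4) 'acab': from fail(3)=7 chase 'b': 7→1→0 ⇒ 11;  out=∅∪out(11)=∅
  fail(9) 'caab': from fail(8)=20 chase 'b': 20 ⇒ 21;  out=∅∪out(21)=∅
  fail(14) 'bacb': from fail(13)=2 chase 'b': 2→6→0 ⇒ 11;  out={2}∪out(11)={2}
  fail(17) 'bbac': from fail(16)=12 chase 'c': 12 ⇒ 13;  out=∅∪out(13)=∅
  fail(22) 'aabc': from fail(21)=11 chase 'c': 11→0 ⇒ 6;  out={4}∪out(6)={4}
  fail(5) 'acabc': from fail(4)=11 chase 'c': 11→0 ⇒ 6;  out={0}∪out(6)={0}
  fail(10) 'caabc': from fail(9)=21 chase 'c': 21 ⇒ 22;  out={1}∪out(22)={1,4}
  fail(18) 'bbacc': from fail(17)=13 chase 'c': 13→2→6→0 ⇒ 6;  out=∅∪out(6)=∅
  fail(19) 'bbaccc': from fail(18)=6 chase 'c': 6→0 ⇒ 6;  out={3}∪out(6)={3}

Run:
[0] read 'c'  n0⇒n6
[1] read 'b'  n6⇒n11 (fail-walked)
[2] read 'a'  n11⇒n12
[3] read 'c'  n12⇒n13
[4] read 'b'  n13⇒n14  ** P2@[1:4]
[5] read 'a'  n14⇒n12 (fail-walked)
[6] read 'b'  n12⇒n11 (fail-walked)
[7] read 'b'  n11⇒n15
[8] read 'a'  n15⇒n16
[9] read 'c'  n16⇒n17
[10] read 'c'  n17⇒n18
[11] read 'c'  n18⇒n19  ** P3@[6:11]
[12] read 'c'  n19⇒n6 (fail-walked)
[13] read 'a'  n6⇒n7
[14] read 'a'  n7⇒n8
[15] read 'a'  n8⇒n20 (fail-walked)
[16] read 'b'  n20⇒n21
[17] read 'c'  n21⇒n22  ** P4@[14:17]
[18] read 'b'  n22⇒n11 (fail-walked)
[19] read 'b'  n11⇒n15
[20] read 'a'  n15⇒n16

All matches (sorted): [[4,2],[11,3],[17,4]]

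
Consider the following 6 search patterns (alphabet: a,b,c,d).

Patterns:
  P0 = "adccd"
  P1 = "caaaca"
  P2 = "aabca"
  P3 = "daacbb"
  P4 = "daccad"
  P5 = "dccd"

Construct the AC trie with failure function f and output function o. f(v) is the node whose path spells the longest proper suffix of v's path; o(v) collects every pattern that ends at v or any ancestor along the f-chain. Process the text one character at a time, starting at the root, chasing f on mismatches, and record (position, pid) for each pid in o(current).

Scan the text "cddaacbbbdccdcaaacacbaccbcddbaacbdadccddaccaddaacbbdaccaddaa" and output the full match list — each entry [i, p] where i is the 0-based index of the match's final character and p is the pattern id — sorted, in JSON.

Construct AC machine:
Trie nodes:
  n0 'ε': a→1 c→6 d→16
  n1 'a': a→12 d→2
  n2 'ad': c→3
  n3 'adc': c→4
  n4 'adcc': d→5
  n5 'adccd': ·  [P0 ends]
  n6 'c': a→7
  n7 'ca': a→8
  n8 'caa': a→9
  n9 'caaa': c→10
  n10 'caaac': a→11
  n11 'caaaca': ·  [P1 ends]
  n12 'aa': b→13
  n13 'aab': c→14
  n14 'aabc': a→15
  n15 'aabca': ·  [P2 ends]
  n16 'd': a→17 c→26
  n17 'da': a→18 c→22
  n18 'daa': c→19
  n19 'daac': b→20
  n20 'daacb': b→21
  n21 'daacbb': ·  [P3 ends]
  n22 'dac': c→23
  n23 'dacc': a→24
  n24 'dacca': d→25
  n25 'daccad': ·  [P4 ends]
  n26 'dc': c→27
  n27 'dcc': d→28
  n28 'dccd': ·  [P5 ends]

BFS fail/out derivation:
  fail(1) 'a': from fail(0)=0 chase 'a': 0 ⇒ 0;  out=∅∪out(0)=∅
  fail(6) 'c': from fail(0)=0 chase 'c': 0 ⇒ 0;  out=∅∪out(0)=∅
  fail(16) 'd': from fail(0)=0 chase 'd': 0 ⇒ 0;  out=∅∪out(0)=∅
  fail(2) 'ad': from fail(1)=0 chase 'd': 0 ⇒ 16;  out=∅∪out(16)=∅
  fail(7) 'ca': from fail(6)=0 chase 'a': 0 ⇒ 1;  out=∅∪out(1)=∅
  fail(12) 'aa': from fail(1)=0 chase 'a': 0 ⇒ 1;  out=∅∪out(1)=∅
  fail(17) 'da': from fail(16)=0 chase 'a': 0 ⇒ 1;  out=∅∪out(1)=∅
  fail(26) 'dc': from fail(16)=0 chase 'c': 0 ⇒ 6;  out=∅∪out(6)=∅
  fail(3) 'adc': from fail(2)=16 chase 'c': 16 ⇒ 26;  out=∅∪out(26)=∅
  fail(8) 'caa': from fail(7)=1 chase 'a': 1 ⇒ 12;  out=∅∪out(12)=∅
  fail(13) 'aab': from fail(12)=1 chase 'b': 1→0 ⇒ 0;  out=∅∪out(0)=∅
  fail(18) 'daa': from fail(17)=1 chase 'a': 1 ⇒ 12;  out=∅∪out(12)=∅
  fail(22) 'dac': from fail(17)=1 chase 'c': 1→0 ⇒ 6;  out=∅∪out(6)=∅
  fail(27) 'dcc': from fail(26)=6 chase 'c': 6→0 ⇒ 6;  out=∅∪out(6)=∅
  fail(4) 'adcc': from fail(3)=26 chase 'c': 26 ⇒ 27;  out=∅∪out(27)=∅
  fail(9) 'caaa': from fail(8)=12 chase 'a': 12→1 ⇒ 12;  out=∅∪out(12)=∅
  fail(14) 'aabc': from fail(13)=0 chase 'c': 0 ⇒ 6;  out=∅∪out(6)=∅
  fail(19) 'daac': from fail(18)=12 chase 'c': 12→1→0 ⇒ 6;  out=∅∪out(6)=∅
  fail(23) 'dacc': from fail(22)=6 chase 'c': 6→0 ⇒ 6;  out=∅∪out(6)=∅
  fail(28) 'dccd': from fail(27)=6 chase 'd': 6→0 ⇒ 16;  out={5}∪out(16)={5}
  fail(5) 'adccd': from fail(4)=27 chase 'd': 27 ⇒ 28;  out={0}∪out(28)={0,5}
  fail(10) 'caaac': from fail(9)=12 chase 'c': 12→1→0 ⇒ 6;  out=∅∪out(6)=∅
  fail(15) 'aabca': from fail(14)=6 chase 'a': 6 ⇒ 7;  out={2}∪out(7)={2}
  fail(20) 'daacb': from fail(19)=6 chase 'b': 6→0 ⇒ 0;  out=∅∪out(0)=∅
  fail(24) 'dacca': from fail(23)=6 chase 'a': 6 ⇒ 7;  out=∅∪out(7)=∅
  fail(11) 'caaaca': from fail(10)=6 chase 'a': 6 ⇒ 7;  out={1}∪out(7)={1}
  fail(21) 'daacbb': from fail(20)=0 chase 'b': 0 ⇒ 0;  out={3}∪out(0)={3}
  fail(25) 'daccad': from fail(24)=7 chase 'd': 7→1 ⇒ 2;  out={4}∪out(2)={4}

Run:
i=0 'c': node 0→6
i=1 'd': node 6→16 (fail-walked)
i=2 'd': node 16→16 (fail-walked)
i=3 'a': node 16→17
i=4 'a': node 17→18
i=5 'c': node 18→19
i=6 'b': node 19→20
i=7 'b': node 20→21  ** P3@[2:7]
i=8 'b': node 21→0 (fail-walked)
i=9 'd': node 0→16
i=10 'c': node 16→26
i=11 'c': node 26→27
i=12 'd': node 27→28  ** P5@[9:12]
i=13 'c': node 28→26 (fail-walked)
i=14 'a': node 26→7 (fail-walked)
i=15 'a': node 7→8
i=16 'a': node 8→9
i=17 'c': node 9→10
i=18 'a': node 10→11  ** P1@[13:18]
i=19 'c': node 11→6 (fail-walked)
i=20 'b': node 6→0 (fail-walked)
i=21 'a': node 0→1
i=22 'c': node 1→6 (fail-walked)
i=23 'c': node 6→6 (fail-walked)
i=24 'b': node 6→0 (fail-walked)
i=25 'c': node 0→6
i=26 'd': node 6→16 (fail-walked)
i=27 'd': node 16→16 (fail-walked)
i=28 'b': node 16→0 (fail-walked)
i=29 'a': node 0→1
i=30 'a': node 1→12
i=31 'c': node 12→6 (fail-walked)
i=32 'b': node 6→0 (fail-walked)
i=33 'd': node 0→16
i=34 'a': node 16→17
i=35 'd': node 17→2 (fail-walked)
i=36 'c': node 2→3
i=37 'c': node 3→4
i=38 'd': node 4→5  ** P0@[34:38],P5@[35:38]
i=39 'd': node 5→16 (fail-walked)
i=40 'a': node 16→17
i=41 'c': node 17→22
i=42 'c': node 22→23
i=43 'a': node 23→24
i=44 'd': node 24→25  ** P4@[39:44]
i=45 'd': node 25→16 (fail-walked)
i=46 'a': node 16→17
i=47 'a': node 17→18
i=48 'c': node 18→19
i=49 'b': node 19→20
i=50 'b': node 20→21  ** P3@[45:50]
i=51 'd': node 21→16 (fail-walked)
i=52 'a': node 16→17
i=53 'c': node 17→22
i=54 'c': node 22→23
i=55 'a': node 23→24
i=56 'd': node 24→25  ** P4@[51:56]
i=57 'd': node 25→16 (fail-walked)
i=58 'a': node 16→17
i=59 'a': node 17→18

Matches: [[7,3],[12,5],[18,1],[38,0],[38,5],[44,4],[50,3],[56,4]]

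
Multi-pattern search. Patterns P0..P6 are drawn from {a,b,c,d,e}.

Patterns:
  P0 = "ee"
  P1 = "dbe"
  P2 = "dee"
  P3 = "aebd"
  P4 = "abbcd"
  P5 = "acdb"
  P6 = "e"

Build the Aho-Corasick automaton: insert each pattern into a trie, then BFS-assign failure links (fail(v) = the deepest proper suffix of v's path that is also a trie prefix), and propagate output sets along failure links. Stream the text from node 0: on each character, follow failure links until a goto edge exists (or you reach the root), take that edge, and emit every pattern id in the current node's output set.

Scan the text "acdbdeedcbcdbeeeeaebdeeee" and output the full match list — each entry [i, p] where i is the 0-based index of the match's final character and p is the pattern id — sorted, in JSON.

Build:
Trie (insert patterns):
  n0 'ε': a→8 d→3 e→1
  n1 'e': e→2  ←P6
  n2 'ee': ·  ←P0
  n3 'd': b→4 e→6
  n4 'db': e→5
  n5 'dbe': ·  ←P1
  n6 'de': e→7
  n7 'dee': ·  ←P2
  n8 'a': b→12 c→16 e→9
  n9 'ae': b→10
  n10 'aeb': d→11
  n11 'aebd': ·  ←P3
  n12 'ab': b→13
  n13 'abb': c→14
  n14 'abbc': d→15
  n15 'abbcd': ·  ←P4
  n16 'ac': d→17
  n17 'acd': b→18
  n18 'acdb': ·  ←P5

Failure links (BFS by depth):
  fail(1) 'e': from fail(0)=0 chase 'e': 0 ⇒ 0;  out={6}∪out(0)={6}
  fail(3) 'd': from fail(0)=0 chase 'd': 0 ⇒ 0;  out=∅∪out(0)=∅
  fail(8) 'a': from fail(0)=0 chase 'a': 0 ⇒ 0;  out=∅∪out(0)=∅
  fail(2) 'ee': from fail(1)=0 chase 'e': 0 ⇒ 1;  out={0}∪out(1)={0,6}
  fail(4) 'db': from fail(3)=0 chase 'b': 0 ⇒ 0;  out=∅∪out(0)=∅
  fail(6) 'de': from fail(3)=0 chase 'e': 0 ⇒ 1;  out=∅∪out(1)={6}
  fail(9) 'ae': from fail(8)=0 chase 'e': 0 ⇒ 1;  out=∅∪out(1)={6}
  fail(12) 'ab': from fail(8)=0 chase 'b': 0 ⇒ 0;  out=∅∪out(0)=∅
  fail(16) 'ac': from fail(8)=0 chase 'c': 0 ⇒ 0;  out=∅∪out(0)=∅
  fail(5) 'dbe': from fail(4)=0 chase 'e': 0 ⇒ 1;  out={1}∪out(1)={1,6}
  fail(7) 'dee': from fail(6)=1 chase 'e': 1 ⇒ 2;  out={2}∪out(2)={0,2,6}
  fail(10) 'aeb': from fail(9)=1 chase 'b': 1→0 ⇒ 0;  out=∅∪out(0)=∅
  fail(13) 'abb': from fail(12)=0 chase 'b': 0 ⇒ 0;  out=∅∪out(0)=∅
  fail(17) 'acd': from fail(16)=0 chase 'd': 0 ⇒ 3;  out=∅∪out(3)=∅
  fail(11) 'aebd': from fail(10)=0 chase 'd': 0 ⇒ 3;  out={3}∪out(3)={3}
  fail(14) 'abbc': from fail(13)=0 chase 'c': 0 ⇒ 0;  out=∅∪out(0)=∅
  fail(18) 'acdb': from fail(17)=3 chase 'b': 3 ⇒ 4;  out={5}∪out(4)={5}
  fail(15) 'abbcd': from fail(14)=0 chase 'd': 0 ⇒ 3;  out={4}∪out(3)={4}

Scan:
i=0 'a': node 0→8
i=1 'c': node 8→16
i=2 'd': node 16→17
i=3 'b': node 17→18  → match P5@[0:3]
i=4 'd': node 18→3 (fail-walked)
i=5 'e': node 3→6  → match P6@[5:5]
i=6 'e': node 6→7  → match P0@[5:6],P2@[4:6],P6@[6:6]
i=7 'd': node 7→3 (fail-walked)
i=8 'c': node 3→0 (fail-walked)
i=9 'b': node 0→0
i=10 'c': node 0→0
i=11 'd': node 0→3
i=12 'b': node 3→4
i=13 'e': node 4→5  → match P1@[11:13],P6@[13:13]
i=14 'e': node 5→2 (fail-walked)  → match P0@[13:14],P6@[14:14]
i=15 'e': node 2→2 (fail-walked)  → match P0@[14:15],P6@[15:15]
i=16 'e': node 2→2 (fail-walked)  → match P0@[15:16],P6@[16:16]
i=17 'a': node 2→8 (fail-walked)
i=18 'e': node 8→9  → match P6@[18:18]
i=19 'b': node 9→10
i=20 'd': node 10→11  → match P3@[17:20]
i=21 'e': node 11→6 (fail-walked)  → match P6@[21:21]
i=22 'e': node 6→7  → match P0@[21:22],P2@[20:22],P6@[22:22]
i=23 'e': node 7→2 (fail-walked)  → match P0@[22:23],P6@[23:23]
i=24 'e': node 2→2 (fail-walked)  → match P0@[23:24],P6@[24:24]

Result: [[3,5],[5,6],[6,0],[6,2],[6,6],[13,1],[13,6],[14,0],[14,6],[15,0],[15,6],[16,0],[16,6],[18,6],[20,3],[21,6],[22,0],[22,2],[22,6],[23,0],[23,6],[24,0],[24,6]]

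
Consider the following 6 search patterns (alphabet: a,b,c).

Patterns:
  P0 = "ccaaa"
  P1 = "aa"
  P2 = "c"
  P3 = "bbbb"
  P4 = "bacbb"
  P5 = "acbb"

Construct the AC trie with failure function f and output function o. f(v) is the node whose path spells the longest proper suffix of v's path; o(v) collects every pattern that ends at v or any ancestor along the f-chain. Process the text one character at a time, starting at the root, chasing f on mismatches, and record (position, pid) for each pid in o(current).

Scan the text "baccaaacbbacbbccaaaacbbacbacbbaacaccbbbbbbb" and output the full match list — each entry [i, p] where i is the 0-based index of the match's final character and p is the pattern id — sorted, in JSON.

Build:
Trie nodes:
  n0 'ε': a→6 b→8 c→1
  n1 'c': c→2  ←P2
  n2 'cc': a→3
  n3 'cca': a→4
  n4 'ccaa': a→5
  n5 'ccaaa': ·  ←P0
  n6 'a': a→7 c→16
  n7 'aa': ·  ←P1
  n8 'b': a→12 b→9
  n9 'bb': b→10
  n10 'bbb': b→11
  n11 'bbbb': ·  ←P3
  n12 'ba': c→13
  n13 'bac': b→14
  n14 'bacb': b→15
  n15 'bacbb': ·  ←P4
  n16 'ac': b→17
  n17 'acb': b→18
  n18 'acbb': ·  ←P5

Failure links (BFS by depth):
  fail(1) 'c': from fail(0)=0 chase 'c': 0 ⇒ 0;  out={2}∪out(0)={2}
  fail(6) 'a': from fail(0)=0 chase 'a': 0 ⇒ 0;  out=∅∪out(0)=∅
  fail(8) 'b': from fail(0)=0 chase 'b': 0 ⇒ 0;  out=∅∪out(0)=∅
  fail(2) 'cc': from fail(1)=0 chase 'c': 0 ⇒ 1;  out=∅∪out(1)={2}
  fail(7) 'aa': from fail(6)=0 chase 'a': 0 ⇒ 6;  out={1}∪out(6)={1}
  fail(9) 'bb': from fail(8)=0 chase 'b': 0 ⇒ 8;  out=∅∪out(8)=∅
  fail(12) 'ba': from fail(8)=0 chase 'a': 0 ⇒ 6;  out=∅∪out(6)=∅
  fail(16) 'ac': from fail(6)=0 chase 'c': 0 ⇒ 1;  out=∅∪out(1)={2}
  fail(3) 'cca': from fail(2)=1 chase 'a': 1→0 ⇒ 6;  out=∅∪out(6)=∅
  fail(10) 'bbb': from fail(9)=8 chase 'b': 8 ⇒ 9;  out=∅∪out(9)=∅
  fail(13) 'bac': from fail(12)=6 chase 'c': 6 ⇒ 16;  out=∅∪out(16)={2}
  fail(17) 'acb': from fail(16)=1 chase 'b': 1→0 ⇒ 8;  out=∅∪out(8)=∅
  fail(4) 'ccaa': from fail(3)=6 chase 'a': 6 ⇒ 7;  out=∅∪out(7)={1}
  fail(11) 'bbbb': from fail(10)=9 chase 'b': 9 ⇒ 10;  out={3}∪out(10)={3}
  fail(14) 'bacb': from fail(13)=16 chase 'b': 16 ⇒ 17;  out=∅∪out(17)=∅
  fail(18) 'acbb': from fail(17)=8 chase 'b': 8 ⇒ 9;  out={5}∪out(9)={5}
  fail(5) 'ccaaa': from fail(4)=7 chase 'a': 7→6 ⇒ 7;  out={0}∪out(7)={0,1}
  fail(15) 'bacbb': from fail(14)=17 chase 'b': 17 ⇒ 18;  out={4}∪out(18)={4,5}

Run:
i=0 'b': node 0→8
i=1 'a': node 8→12
i=2 'c': node 12→13  emit P2@[2:2]
i=3 'c': node 13→2 (fail-walked)  emit P2@[3:3]
i=4 'a': node 2→3
i=5 'a': node 3→4  emit P1@[4:5]
i=6 'a': node 4→5  emit P0@[2:6],P1@[5:6]
i=7 'c': node 5→16 (fail-walked)  emit P2@[7:7]
i=8 'b': node 16→17
i=9 'b': node 17→18  emit P5@[6:9]
i=10 'a': node 18→12 (fail-walked)
i=11 'c': node 12→13  emit P2@[11:11]
i=12 'b': node 13→14
i=13 'b': node 14→15  emit P4@[9:13],P5@[10:13]
i=14 'c': node 15→1 (fail-walked)  emit P2@[14:14]
i=15 'c': node 1→2  emit P2@[15:15]
i=16 'a': node 2→3
i=17 'a': node 3→4  emit P1@[16:17]
i=18 'a': node 4→5  emit P0@[14:18],P1@[17:18]
i=19 'a': node 5→7 (fail-walked)  emit P1@[18:19]
i=20 'c': node 7→16 (fail-walked)  emit P2@[20:20]
i=21 'b': node 16→17
i=22 'b': node 17→18  emit P5@[19:22]
i=23 'a': node 18→12 (fail-walked)
i=24 'c': node 12→13  emit P2@[24:24]
i=25 'b': node 13→14
i=26 'a': node 14→12 (fail-walked)
i=27 'c': node 12→13  emit P2@[27:27]
i=28 'b': node 13→14
i=29 'b': node 14→15  emit P4@[25:29],P5@[26:29]
i=30 'a': node 15→12 (fail-walked)
i=31 'a': node 12→7 (fail-walked)  emit P1@[30:31]
i=32 'c': node 7→16 (fail-walked)  emit P2@[32:32]
i=33 'a': node 16→6 (fail-walked)
i=34 'c': node 6→16  emit P2@[34:34]
i=35 'c': node 16→2 (fail-walked)  emit P2@[35:35]
i=36 'b': node 2→8 (fail-walked)
i=37 'b': node 8→9
i=38 'b': node 9→10
i=39 'b': node 10→11  emit P3@[36:39]
i=40 'b': node 11→11 (fail-walked)  emit P3@[37:40]
i=41 'b': node 11→11 (fail-walked)  emit P3@[38:41]
i=42 'b': node 11→11 (fail-walked)  emit P3@[39:42]

All matches (sorted): [[2,2],[3,2],[5,1],[6,0],[6,1],[7,2],[9,5],[11,2],[13,4],[13,5],[14,2],[15,2],[17,1],[18,0],[18,1],[19,1],[20,2],[22,5],[24,2],[27,2],[29,4],[29,5],[31,1],[32,2],[34,2],[35,2],[39,3],[40,3],[41,3],[42,3]]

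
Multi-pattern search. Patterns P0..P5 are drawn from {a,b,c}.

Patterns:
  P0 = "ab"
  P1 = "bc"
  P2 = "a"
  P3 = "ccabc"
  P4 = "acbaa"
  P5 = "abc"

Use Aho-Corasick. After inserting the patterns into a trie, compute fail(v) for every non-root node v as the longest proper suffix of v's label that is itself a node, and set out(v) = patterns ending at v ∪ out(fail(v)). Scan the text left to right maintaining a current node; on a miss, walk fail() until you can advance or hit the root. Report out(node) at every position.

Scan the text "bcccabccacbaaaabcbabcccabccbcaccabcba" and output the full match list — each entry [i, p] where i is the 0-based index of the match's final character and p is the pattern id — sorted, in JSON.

Build automaton:
Trie nodes:
  n0 'ε': a→1 b→3 c→5
  n1 'a': b→2 c→10  ←P2
  n2 'ab': c→14  ←P0
  n3 'b': c→4
  n4 'bc': ·  ←P1
  n5 'c': c→6
  n6 'cc': a→7
  n7 'cca': b→8
  n8 'ccab': c→9
  n9 'ccabc': ·  ←P3
  n10 'ac': b→11
  n11 'acb': a→12
  n12 'acba': a→13
  n13 'acbaa': ·  ←P4
  n14 'abc': ·  ←P5

BFS fail/out derivation:
  n1('a'): parent n0 fail=0; on 'a' 0 → fail=0;  out {2}∪∅={2}
  n3('b'): parent n0 fail=0; on 'b' 0 → fail=0;  out ∅∪∅=∅
  n5('c'): parent n0 fail=0; on 'c' 0 → fail=0;  out ∅∪∅=∅
  n2('ab'): parent n1 fail=0; on 'b' 0 → fail=3;  out {0}∪∅={0}
  n4('bc'): parent n3 fail=0; on 'c' 0 → fail=5;  out {1}∪∅={1}
  n6('cc'): parent n5 fail=0; on 'c' 0 → fail=5;  out ∅∪∅=∅
  n10('ac'): parent n1 fail=0; on 'c' 0 → fail=5;  out ∅∪∅=∅
  n7('cca'): parent n6 fail=5; on 'a' 5→0 → fail=1;  out ∅∪{2}={2}
  n11('acb'): parent n10 fail=5; on 'b' 5→0 → fail=3;  out ∅∪∅=∅
  n14('abc'): parent n2 fail=3; on 'c' 3 → fail=4;  out {5}∪{1}={1,5}
  n8('ccab'): parent n7 fail=1; on 'b' 1 → fail=2;  out ∅∪{0}={0}
  n12('acba'): parent n11 fail=3; on 'a' 3→0 → fail=1;  out ∅∪{2}={2}
  n9('ccabc'): parent n8 fail=2; on 'c' 2 → fail=14;  out {3}∪{1,5}={1,3,5}
  n13('acbaa'): parent n12 fail=1; on 'a' 1→0 → fail=1;  out {4}∪{2}={2,4}

Scan:
i=0 'b': node 0→3
i=1 'c': node 3→4  ** P1@[0:1]
i=2 'c': node 4→6 (fail-walked)
i=3 'c': node 6→6 (fail-walked)
i=4 'a': node 6→7  ** P2@[4:4]
i=5 'b': node 7→8  ** P0@[4:5]
i=6 'c': node 8→9  ** P1@[5:6],P3@[2:6],P5@[4:6]
i=7 'c': node 9→6 (fail-walked)
i=8 'a': node 6→7  ** P2@[8:8]
i=9 'c': node 7→10 (fail-walked)
i=10 'b': node 10→11
i=11 'a': node 11→12  ** P2@[11:11]
i=12 'a': node 12→13  ** P2@[12:12],P4@[8:12]
i=13 'a': node 13→1 (fail-walked)  ** P2@[13:13]
i=14 'a': node 1→1 (fail-walked)  ** P2@[14:14]
i=15 'b': node 1→2  ** P0@[14:15]
i=16 'c': node 2→14  ** P1@[15:16],P5@[14:16]
i=17 'b': node 14→3 (fail-walked)
i=18 'a': node 3→1 (fail-walked)  ** P2@[18:18]
i=19 'b': node 1→2  ** P0@[18:19]
i=20 'c': node 2→14  ** P1@[19:20],P5@[18:20]
i=21 'c': node 14→6 (fail-walked)
i=22 'c': node 6→6 (fail-walked)
i=23 'a': node 6→7  ** P2@[23:23]
i=24 'b': node 7→8  ** P0@[23:24]
i=25 'c': node 8→9  ** P1@[24:25],P3@[21:25],P5@[23:25]
i=26 'c': node 9→6 (fail-walked)
i=27 'b': node 6→3 (fail-walked)
i=28 'c': node 3→4  ** P1@[27:28]
i=29 'a': node 4→1 (fail-walked)  ** P2@[29:29]
i=30 'c': node 1→10
i=31 'c': node 10→6 (fail-walked)
i=32 'a': node 6→7  ** P2@[32:32]
i=33 'b': node 7→8  ** P0@[32:33]
i=34 'c': node 8→9  ** P1@[33:34],P3@[30:34],P5@[32:34]
i=35 'b': node 9→3 (fail-walked)
i=36 'a': node 3→1 (fail-walked)  ** P2@[36:36]

Matches: [[1,1],[4,2],[5,0],[6,1],[6,3],[6,5],[8,2],[11,2],[12,2],[12,4],[13,2],[14,2],[15,0],[16,1],[16,5],[18,2],[19,0],[20,1],[20,5],[23,2],[24,0],[25,1],[25,3],[25,5],[28,1],[29,2],[32,2],[33,0],[34,1],[34,3],[34,5],[36,2]]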